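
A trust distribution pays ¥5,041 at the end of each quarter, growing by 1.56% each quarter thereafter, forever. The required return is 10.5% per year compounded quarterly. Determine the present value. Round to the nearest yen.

¥473,333

Periodic rate r = 0.105/4 per quarter.
Growing perpetuity (Gordon): PV = PMT₁ / (r − g) = 5,041 / (r − 0.0156) = ¥473,333.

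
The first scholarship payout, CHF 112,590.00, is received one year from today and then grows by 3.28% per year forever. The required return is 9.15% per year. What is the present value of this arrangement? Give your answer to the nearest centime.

CHF 1,918,057.92

Periodic rate r = 0.0915 per year.
Growing perpetuity (Gordon): PV = PMT₁ / (r − g) = 112,590 / (r − 0.0328) = CHF 1,918,057.92.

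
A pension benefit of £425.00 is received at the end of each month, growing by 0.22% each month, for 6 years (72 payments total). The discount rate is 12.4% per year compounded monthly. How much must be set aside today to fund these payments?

£23,054.29

Periodic rate r = 0.124/12 per month; n is counted in months.
Growing ordinary annuity: PV = PMT₁ × [1 − ((1+g)/(1+r))^n] / (r − g) = 425 × [1 − ((1+0.0022)/(1+r))^72] / (r − 0.0022) = £23,054.29.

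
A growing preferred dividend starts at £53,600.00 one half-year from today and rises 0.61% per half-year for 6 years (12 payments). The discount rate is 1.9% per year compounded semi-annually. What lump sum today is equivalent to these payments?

£625,476.08

Periodic rate r = 0.019/2 per half-year; n is counted in half-years.
Growing ordinary annuity: PV = PMT₁ × [1 − ((1+g)/(1+r))^n] / (r − g) = 53,600 × [1 − ((1+0.0061)/(1+r))^12] / (r − 0.0061) = £625,476.08.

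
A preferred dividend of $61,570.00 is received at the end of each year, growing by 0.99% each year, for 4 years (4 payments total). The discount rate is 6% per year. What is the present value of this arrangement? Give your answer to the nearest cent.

Periodic rate r = 0.06 per year.
Growing ordinary annuity: PV = PMT₁ × [1 − ((1+g)/(1+r))^n] / (r − g) = 61,570 × [1 − ((1+0.0099)/(1+r))^4] / (r − 0.0099) = $216,380.51.

$216,380.51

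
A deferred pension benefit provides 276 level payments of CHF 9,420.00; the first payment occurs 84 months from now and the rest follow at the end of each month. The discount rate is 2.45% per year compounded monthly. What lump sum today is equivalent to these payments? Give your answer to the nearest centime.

CHF 1,676,789.94

Ordinary annuity of 276 payments, first payment at period 84.
Periodic rate r = 0.0245/12 per month; n is counted in months.
The ordinary-annuity PV formula values the stream one period before the first payment (period 83); discount that back 83 periods:
PV₀ = 9,420 × [1 − (1+r)^−276] / r × (1+r)^−83 = CHF 1,676,789.94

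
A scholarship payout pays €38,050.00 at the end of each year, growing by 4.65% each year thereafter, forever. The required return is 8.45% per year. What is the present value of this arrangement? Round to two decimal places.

€1,001,315.79

Periodic rate r = 0.0845 per year.
Growing perpetuity (Gordon): PV = PMT₁ / (r − g) = 38,050 / (r − 0.0465) = €1,001,315.79.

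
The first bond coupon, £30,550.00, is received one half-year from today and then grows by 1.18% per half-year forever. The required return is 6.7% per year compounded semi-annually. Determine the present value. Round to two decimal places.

Periodic rate r = 0.067/2 per half-year.
Growing perpetuity (Gordon): PV = PMT₁ / (r − g) = 30,550 / (r − 0.0118) = £1,407,834.10.

£1,407,834.10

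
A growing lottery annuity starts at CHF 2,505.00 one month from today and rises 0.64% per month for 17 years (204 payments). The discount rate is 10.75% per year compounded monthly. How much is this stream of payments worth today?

Periodic rate r = 0.1075/12 per month; n is counted in months.
Growing ordinary annuity: PV = PMT₁ × [1 − ((1+g)/(1+r))^n] / (r − g) = 2,505 × [1 − ((1+0.0064)/(1+r))^204] / (r − 0.0064) = CHF 395,816.16.

CHF 395,816.16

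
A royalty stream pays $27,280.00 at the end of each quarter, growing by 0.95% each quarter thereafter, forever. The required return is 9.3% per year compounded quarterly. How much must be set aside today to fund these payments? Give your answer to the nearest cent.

$1,984,000.00

Periodic rate r = 0.093/4 per quarter.
Growing perpetuity (Gordon): PV = PMT₁ / (r − g) = 27,280 / (r − 0.0095) = $1,984,000.00.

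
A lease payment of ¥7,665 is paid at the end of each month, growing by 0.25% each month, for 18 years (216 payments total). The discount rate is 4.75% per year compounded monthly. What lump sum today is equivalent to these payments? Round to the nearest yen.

¥1,416,339

Periodic rate r = 0.0475/12 per month; n is counted in months.
Growing ordinary annuity: PV = PMT₁ × [1 − ((1+g)/(1+r))^n] / (r − g) = 7,665 × [1 − ((1+0.0025)/(1+r))^216] / (r − 0.0025) = ¥1,416,339.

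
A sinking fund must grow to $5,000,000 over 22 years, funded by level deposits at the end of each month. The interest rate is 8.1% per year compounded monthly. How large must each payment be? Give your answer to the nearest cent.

$6,878.97

Level ordinary annuity; solve FV = PMT × [((1+r)^n − 1)/r] for PMT.
Periodic rate r = 0.081/12 per month; n is counted in months.
With n = 264: PMT = 5,000,000 / ([((1+r)^n − 1)/r]) = $6,878.97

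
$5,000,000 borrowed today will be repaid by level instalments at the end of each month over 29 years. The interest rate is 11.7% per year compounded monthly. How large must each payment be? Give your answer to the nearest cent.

Level ordinary annuity; solve PV = PMT × [(1 − (1+r)^−n)/r] for PMT.
Periodic rate r = 0.117/12 per month; n is counted in months.
With n = 348: PMT = 5,000,000 / ([(1 − (1+r)^−n)/r]) = $50,474.44

$50,474.44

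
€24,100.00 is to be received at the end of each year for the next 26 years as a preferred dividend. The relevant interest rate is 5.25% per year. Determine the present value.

This is an ordinary annuity: 26 payments of €24,100.00 at the end of each year.
Periodic rate r = 0.0525 per year.
PV = PMT × [(1 − (1+r)^−n)/r] = 24,100 × [1 − (1+r)^−26] / r = €337,685.54

€337,685.54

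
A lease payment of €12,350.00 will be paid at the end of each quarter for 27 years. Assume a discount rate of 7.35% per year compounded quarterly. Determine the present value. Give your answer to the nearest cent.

This is an ordinary annuity: 108 payments of €12,350.00 at the end of each quarter.
Periodic rate r = 0.0735/4 per quarter; n is counted in quarters.
PV = PMT × [(1 − (1+r)^−n)/r] = 12,350 × [1 − (1+r)^−108] / r = €578,048.87

€578,048.87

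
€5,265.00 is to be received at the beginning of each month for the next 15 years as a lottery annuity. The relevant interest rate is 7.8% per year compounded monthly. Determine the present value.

This is an annuity due: 180 payments of €5,265.00 at the beginning of each month.
Periodic rate r = 0.078/12 per month; n is counted in months.
PV = PMT × [(1 − (1+r)^−n)/r] × (1+r) = 5,265 × [1 − (1+r)^−180] / r × (1+r) = €561,273.88

€561,273.88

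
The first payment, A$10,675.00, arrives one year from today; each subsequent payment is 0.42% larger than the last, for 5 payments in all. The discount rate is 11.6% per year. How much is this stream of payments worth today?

A$39,157.36

Periodic rate r = 0.116 per year.
Growing ordinary annuity: PV = PMT₁ × [1 − ((1+g)/(1+r))^n] / (r − g) = 10,675 × [1 − ((1+0.0042)/(1+r))^5] / (r − 0.0042) = A$39,157.36.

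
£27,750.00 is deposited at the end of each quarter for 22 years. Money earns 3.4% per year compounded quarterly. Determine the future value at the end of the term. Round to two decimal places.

£3,611,098.08

This is an ordinary annuity: 88 deposits of £27,750.00 at the end of each quarter.
Periodic rate r = 0.034/4 per quarter; n is counted in quarters.
FV = PMT × [((1+r)^n − 1)/r] = 27,750 × [(1+r)^88 − 1] / r = £3,611,098.08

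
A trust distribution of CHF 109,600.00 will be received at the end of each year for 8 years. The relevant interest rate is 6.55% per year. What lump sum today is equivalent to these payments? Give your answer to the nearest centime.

This is an ordinary annuity: 8 payments of CHF 109,600.00 at the end of each year.
Periodic rate r = 0.0655 per year.
PV = PMT × [(1 − (1+r)^−n)/r] = 109,600 × [1 − (1+r)^−8] / r = CHF 666,022.36

CHF 666,022.36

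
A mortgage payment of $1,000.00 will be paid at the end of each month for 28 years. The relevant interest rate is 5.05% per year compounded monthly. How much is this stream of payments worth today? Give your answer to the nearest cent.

$179,669.42

This is an ordinary annuity: 336 payments of $1,000.00 at the end of each month.
Periodic rate r = 0.0505/12 per month; n is counted in months.
PV = PMT × [(1 − (1+r)^−n)/r] = 1,000 × [1 − (1+r)^−336] / r = $179,669.42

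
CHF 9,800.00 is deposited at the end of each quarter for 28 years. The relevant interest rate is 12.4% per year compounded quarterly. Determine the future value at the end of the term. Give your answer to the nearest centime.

CHF 9,340,707.81

This is an ordinary annuity: 112 deposits of CHF 9,800.00 at the end of each quarter.
Periodic rate r = 0.124/4 per quarter; n is counted in quarters.
FV = PMT × [((1+r)^n − 1)/r] = 9,800 × [(1+r)^112 − 1] / r = CHF 9,340,707.81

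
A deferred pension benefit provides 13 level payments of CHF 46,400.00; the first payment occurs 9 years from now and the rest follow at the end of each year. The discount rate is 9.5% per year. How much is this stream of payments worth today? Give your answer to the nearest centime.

Ordinary annuity of 13 payments, first payment at period 9.
Periodic rate r = 0.095 per year.
The ordinary-annuity PV formula values the stream one period before the first payment (period 8); discount that back 8 periods:
PV₀ = 46,400 × [1 − (1+r)^−13] / r × (1+r)^−8 = CHF 163,682.67

CHF 163,682.67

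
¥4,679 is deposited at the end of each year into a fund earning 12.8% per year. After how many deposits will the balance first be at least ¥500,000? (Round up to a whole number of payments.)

Periodic rate r = 0.128 per year.
Ordinary annuity FV: 500,000 = 4,679 × [((1+r)^n − 1)/r].
(1+r)^n = 1 + 500,000 × r / 4,679, so n = ln(1 + 500,000·r/4,679) / ln(1+r) = 22.30.
Round up to a whole number of payments: n = 23.

23 payments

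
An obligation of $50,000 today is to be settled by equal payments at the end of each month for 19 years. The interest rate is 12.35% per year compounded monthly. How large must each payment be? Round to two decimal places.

$569.77

Level ordinary annuity; solve PV = PMT × [(1 − (1+r)^−n)/r] for PMT.
Periodic rate r = 0.1235/12 per month; n is counted in months.
With n = 228: PMT = 50,000 / ([(1 − (1+r)^−n)/r]) = $569.77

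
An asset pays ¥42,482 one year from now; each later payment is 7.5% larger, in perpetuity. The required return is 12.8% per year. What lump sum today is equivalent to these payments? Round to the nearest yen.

Periodic rate r = 0.128 per year.
Growing perpetuity (Gordon): PV = PMT₁ / (r − g) = 42,482 / (r − 0.075) = ¥801,547.

¥801,547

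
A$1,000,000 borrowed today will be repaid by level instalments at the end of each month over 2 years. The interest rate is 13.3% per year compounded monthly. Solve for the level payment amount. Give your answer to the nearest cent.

A$47,682.86

Level ordinary annuity; solve PV = PMT × [(1 − (1+r)^−n)/r] for PMT.
Periodic rate r = 0.133/12 per month; n is counted in months.
With n = 24: PMT = 1,000,000 / ([(1 − (1+r)^−n)/r]) = A$47,682.86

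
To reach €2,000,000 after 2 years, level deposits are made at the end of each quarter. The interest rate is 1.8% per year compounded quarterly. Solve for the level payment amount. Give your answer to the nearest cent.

Level ordinary annuity; solve FV = PMT × [((1+r)^n − 1)/r] for PMT.
Periodic rate r = 0.018/4 per quarter; n is counted in quarters.
With n = 8: PMT = 2,000,000 / ([((1+r)^n − 1)/r]) = €246,089.02

€246,089.02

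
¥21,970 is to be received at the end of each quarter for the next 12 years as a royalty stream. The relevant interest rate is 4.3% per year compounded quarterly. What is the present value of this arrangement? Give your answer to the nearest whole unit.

This is an ordinary annuity: 48 payments of ¥21,970 at the end of each quarter.
Periodic rate r = 0.043/4 per quarter; n is counted in quarters.
PV = PMT × [(1 − (1+r)^−n)/r] = 21,970 × [1 − (1+r)^−48] / r = ¥820,453

¥820,453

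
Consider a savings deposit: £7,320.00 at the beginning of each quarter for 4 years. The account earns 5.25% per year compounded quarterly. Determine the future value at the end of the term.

£131,084.44

This is an annuity due: 16 deposits of £7,320.00 at the beginning of each quarter.
Periodic rate r = 0.0525/4 per quarter; n is counted in quarters.
FV = PMT × [((1+r)^n − 1)/r] × (1+r) = 7,320 × [(1+r)^16 − 1] / r × (1+r) = £131,084.44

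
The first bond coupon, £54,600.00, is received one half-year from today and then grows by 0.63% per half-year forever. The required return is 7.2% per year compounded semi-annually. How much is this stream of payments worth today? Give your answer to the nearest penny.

£1,838,383.84

Periodic rate r = 0.072/2 per half-year.
Growing perpetuity (Gordon): PV = PMT₁ / (r − g) = 54,600 / (r − 0.0063) = £1,838,383.84.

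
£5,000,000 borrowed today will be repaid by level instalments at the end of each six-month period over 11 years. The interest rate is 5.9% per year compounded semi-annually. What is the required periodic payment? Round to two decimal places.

Level ordinary annuity; solve PV = PMT × [(1 − (1+r)^−n)/r] for PMT.
Periodic rate r = 0.059/2 per half-year; n is counted in half-years.
With n = 22: PMT = 5,000,000 / ([(1 − (1+r)^−n)/r]) = £312,167.56

£312,167.56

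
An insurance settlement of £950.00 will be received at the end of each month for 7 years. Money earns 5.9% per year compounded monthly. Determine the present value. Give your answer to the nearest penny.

£65,244.29

This is an ordinary annuity: 84 payments of £950.00 at the end of each month.
Periodic rate r = 0.059/12 per month; n is counted in months.
PV = PMT × [(1 − (1+r)^−n)/r] = 950 × [1 − (1+r)^−84] / r = £65,244.29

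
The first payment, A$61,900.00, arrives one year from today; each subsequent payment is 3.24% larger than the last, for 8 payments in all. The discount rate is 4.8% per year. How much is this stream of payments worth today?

A$448,620.62

Periodic rate r = 0.048 per year.
Growing ordinary annuity: PV = PMT₁ × [1 − ((1+g)/(1+r))^n] / (r − g) = 61,900 × [1 − ((1+0.0324)/(1+r))^8] / (r − 0.0324) = A$448,620.62.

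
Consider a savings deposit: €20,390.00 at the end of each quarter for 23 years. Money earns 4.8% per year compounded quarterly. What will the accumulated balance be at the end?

€3,392,302.64

This is an ordinary annuity: 92 deposits of €20,390.00 at the end of each quarter.
Periodic rate r = 0.048/4 per quarter; n is counted in quarters.
FV = PMT × [((1+r)^n − 1)/r] = 20,390 × [(1+r)^92 − 1] / r = €3,392,302.64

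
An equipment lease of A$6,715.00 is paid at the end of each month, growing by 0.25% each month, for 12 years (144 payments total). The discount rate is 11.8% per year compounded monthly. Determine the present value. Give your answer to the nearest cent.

A$595,100.37

Periodic rate r = 0.118/12 per month; n is counted in months.
Growing ordinary annuity: PV = PMT₁ × [1 − ((1+g)/(1+r))^n] / (r − g) = 6,715 × [1 − ((1+0.0025)/(1+r))^144] / (r − 0.0025) = A$595,100.37.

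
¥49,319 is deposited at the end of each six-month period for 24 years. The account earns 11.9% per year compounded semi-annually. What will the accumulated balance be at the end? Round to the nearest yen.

¥12,455,555

This is an ordinary annuity: 48 deposits of ¥49,319 at the end of each six-month period.
Periodic rate r = 0.119/2 per half-year; n is counted in half-years.
FV = PMT × [((1+r)^n − 1)/r] = 49,319 × [(1+r)^48 − 1] / r = ¥12,455,555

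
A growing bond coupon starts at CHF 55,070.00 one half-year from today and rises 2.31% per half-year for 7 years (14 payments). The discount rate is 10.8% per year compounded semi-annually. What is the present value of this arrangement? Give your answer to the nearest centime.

Periodic rate r = 0.108/2 per half-year; n is counted in half-years.
Growing ordinary annuity: PV = PMT₁ × [1 − ((1+g)/(1+r))^n] / (r − g) = 55,070 × [1 − ((1+0.0231)/(1+r))^14] / (r − 0.0231) = CHF 607,191.55.

CHF 607,191.55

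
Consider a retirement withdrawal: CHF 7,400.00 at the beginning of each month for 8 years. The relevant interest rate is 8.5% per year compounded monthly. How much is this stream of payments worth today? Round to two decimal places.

CHF 517,811.98

This is an annuity due: 96 payments of CHF 7,400.00 at the beginning of each month.
Periodic rate r = 0.085/12 per month; n is counted in months.
PV = PMT × [(1 − (1+r)^−n)/r] × (1+r) = 7,400 × [1 − (1+r)^−96] / r × (1+r) = CHF 517,811.98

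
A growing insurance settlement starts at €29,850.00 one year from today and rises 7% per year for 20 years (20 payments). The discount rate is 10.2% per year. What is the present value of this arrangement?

€415,398.68

Periodic rate r = 0.102 per year.
Growing ordinary annuity: PV = PMT₁ × [1 − ((1+g)/(1+r))^n] / (r − g) = 29,850 × [1 − ((1+0.07)/(1+r))^20] / (r − 0.07) = €415,398.68.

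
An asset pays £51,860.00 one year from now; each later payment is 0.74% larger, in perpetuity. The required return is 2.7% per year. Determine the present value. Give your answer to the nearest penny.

Periodic rate r = 0.027 per year.
Growing perpetuity (Gordon): PV = PMT₁ / (r − g) = 51,860 / (r − 0.0074) = £2,645,918.37.

£2,645,918.37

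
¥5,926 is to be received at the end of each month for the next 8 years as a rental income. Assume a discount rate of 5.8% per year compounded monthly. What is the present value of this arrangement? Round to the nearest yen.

¥454,299

This is an ordinary annuity: 96 payments of ¥5,926 at the end of each month.
Periodic rate r = 0.058/12 per month; n is counted in months.
PV = PMT × [(1 − (1+r)^−n)/r] = 5,926 × [1 − (1+r)^−96] / r = ¥454,299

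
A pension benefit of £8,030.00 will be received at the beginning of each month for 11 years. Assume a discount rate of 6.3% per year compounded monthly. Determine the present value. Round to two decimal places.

£767,268.65

This is an annuity due: 132 payments of £8,030.00 at the beginning of each month.
Periodic rate r = 0.063/12 per month; n is counted in months.
PV = PMT × [(1 − (1+r)^−n)/r] × (1+r) = 8,030 × [1 − (1+r)^−132] / r × (1+r) = £767,268.65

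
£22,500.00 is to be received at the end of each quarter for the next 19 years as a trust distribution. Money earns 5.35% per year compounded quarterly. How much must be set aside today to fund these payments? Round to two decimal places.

£1,069,392.43

This is an ordinary annuity: 76 payments of £22,500.00 at the end of each quarter.
Periodic rate r = 0.0535/4 per quarter; n is counted in quarters.
PV = PMT × [(1 − (1+r)^−n)/r] = 22,500 × [1 − (1+r)^−76] / r = £1,069,392.43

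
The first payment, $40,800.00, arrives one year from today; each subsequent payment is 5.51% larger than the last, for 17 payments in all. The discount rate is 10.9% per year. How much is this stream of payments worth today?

$432,448.36

Periodic rate r = 0.109 per year.
Growing ordinary annuity: PV = PMT₁ × [1 − ((1+g)/(1+r))^n] / (r − g) = 40,800 × [1 − ((1+0.0551)/(1+r))^17] / (r − 0.0551) = $432,448.36.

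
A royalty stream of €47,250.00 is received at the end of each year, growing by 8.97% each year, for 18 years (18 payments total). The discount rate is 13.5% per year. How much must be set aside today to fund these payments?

Periodic rate r = 0.135 per year.
Growing ordinary annuity: PV = PMT₁ × [1 − ((1+g)/(1+r))^n] / (r − g) = 47,250 × [1 − ((1+0.0897)/(1+r))^18] / (r − 0.0897) = €541,970.80.

€541,970.80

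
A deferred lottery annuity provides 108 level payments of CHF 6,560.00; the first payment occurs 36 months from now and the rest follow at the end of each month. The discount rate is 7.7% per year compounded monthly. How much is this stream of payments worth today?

Ordinary annuity of 108 payments, first payment at period 36.
Periodic rate r = 0.077/12 per month; n is counted in months.
The ordinary-annuity PV formula values the stream one period before the first payment (period 35); discount that back 35 periods:
PV₀ = 6,560 × [1 − (1+r)^−108] / r × (1+r)^−35 = CHF 407,673.82

CHF 407,673.82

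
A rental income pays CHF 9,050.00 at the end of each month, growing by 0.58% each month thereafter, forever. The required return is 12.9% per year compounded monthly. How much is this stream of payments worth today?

Periodic rate r = 0.129/12 per month.
Growing perpetuity (Gordon): PV = PMT₁ / (r − g) = 9,050 / (r − 0.0058) = CHF 1,828,282.83.

CHF 1,828,282.83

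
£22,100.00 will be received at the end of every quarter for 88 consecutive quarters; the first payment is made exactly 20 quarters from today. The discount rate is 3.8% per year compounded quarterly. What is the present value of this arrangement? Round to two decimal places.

Ordinary annuity of 88 payments, first payment at period 20.
Periodic rate r = 0.038/4 per quarter; n is counted in quarters.
The ordinary-annuity PV formula values the stream one period before the first payment (period 19); discount that back 19 periods:
PV₀ = 22,100 × [1 − (1+r)^−88] / r × (1+r)^−19 = £1,097,938.83

£1,097,938.83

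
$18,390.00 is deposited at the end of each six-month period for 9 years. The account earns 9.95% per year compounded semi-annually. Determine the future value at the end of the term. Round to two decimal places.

This is an ordinary annuity: 18 deposits of $18,390.00 at the end of each six-month period.
Periodic rate r = 0.0995/2 per half-year; n is counted in half-years.
FV = PMT × [((1+r)^n − 1)/r] = 18,390 × [(1+r)^18 − 1] / r = $516,149.45

$516,149.45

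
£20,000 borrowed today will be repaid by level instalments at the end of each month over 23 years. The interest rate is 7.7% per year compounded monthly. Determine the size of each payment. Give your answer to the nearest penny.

Level ordinary annuity; solve PV = PMT × [(1 − (1+r)^−n)/r] for PMT.
Periodic rate r = 0.077/12 per month; n is counted in months.
With n = 276: PMT = 20,000 / ([(1 − (1+r)^−n)/r]) = £154.83

£154.83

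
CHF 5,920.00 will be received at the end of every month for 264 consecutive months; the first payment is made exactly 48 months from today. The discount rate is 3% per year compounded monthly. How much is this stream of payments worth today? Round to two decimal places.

Ordinary annuity of 264 payments, first payment at period 48.
Periodic rate r = 0.03/12 per month; n is counted in months.
The ordinary-annuity PV formula values the stream one period before the first payment (period 47); discount that back 47 periods:
PV₀ = 5,920 × [1 − (1+r)^−264] / r × (1+r)^−47 = CHF 1,016,514.52

CHF 1,016,514.52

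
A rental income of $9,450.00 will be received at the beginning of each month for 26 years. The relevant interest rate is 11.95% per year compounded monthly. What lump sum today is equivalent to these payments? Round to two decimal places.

$914,865.82

This is an annuity due: 312 payments of $9,450.00 at the beginning of each month.
Periodic rate r = 0.1195/12 per month; n is counted in months.
PV = PMT × [(1 − (1+r)^−n)/r] × (1+r) = 9,450 × [1 − (1+r)^−312] / r × (1+r) = $914,865.82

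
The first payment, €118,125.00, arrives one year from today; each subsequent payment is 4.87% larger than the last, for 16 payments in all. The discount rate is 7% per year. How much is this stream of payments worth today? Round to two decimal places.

Periodic rate r = 0.07 per year.
Growing ordinary annuity: PV = PMT₁ × [1 − ((1+g)/(1+r))^n] / (r − g) = 118,125 × [1 − ((1+0.0487)/(1+r))^16] / (r − 0.0487) = €1,525,626.45.

€1,525,626.45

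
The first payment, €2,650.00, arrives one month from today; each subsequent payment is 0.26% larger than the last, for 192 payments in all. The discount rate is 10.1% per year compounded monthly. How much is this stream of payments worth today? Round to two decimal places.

€305,547.31

Periodic rate r = 0.101/12 per month; n is counted in months.
Growing ordinary annuity: PV = PMT₁ × [1 − ((1+g)/(1+r))^n] / (r − g) = 2,650 × [1 − ((1+0.0026)/(1+r))^192] / (r − 0.0026) = €305,547.31.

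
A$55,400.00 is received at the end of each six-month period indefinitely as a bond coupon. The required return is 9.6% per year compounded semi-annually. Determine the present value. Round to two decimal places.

A$1,154,166.67

Periodic rate r = 0.096/2 per half-year.
Level perpetuity: PV = PMT / r = 55,400 / (0.096/2) = A$1,154,166.67.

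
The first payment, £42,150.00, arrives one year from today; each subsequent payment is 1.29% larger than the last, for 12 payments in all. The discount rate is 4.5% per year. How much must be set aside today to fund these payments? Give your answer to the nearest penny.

£410,067.14

Periodic rate r = 0.045 per year.
Growing ordinary annuity: PV = PMT₁ × [1 − ((1+g)/(1+r))^n] / (r − g) = 42,150 × [1 − ((1+0.0129)/(1+r))^12] / (r − 0.0129) = £410,067.14.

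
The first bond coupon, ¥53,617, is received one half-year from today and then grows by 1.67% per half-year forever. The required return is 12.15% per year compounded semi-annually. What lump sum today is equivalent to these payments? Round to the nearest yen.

Periodic rate r = 0.1215/2 per half-year.
Growing perpetuity (Gordon): PV = PMT₁ / (r − g) = 53,617 / (r − 0.0167) = ¥1,217,185.

¥1,217,185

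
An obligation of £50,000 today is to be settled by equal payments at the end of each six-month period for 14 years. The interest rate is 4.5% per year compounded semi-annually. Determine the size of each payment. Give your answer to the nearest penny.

Level ordinary annuity; solve PV = PMT × [(1 − (1+r)^−n)/r] for PMT.
Periodic rate r = 0.045/2 per half-year; n is counted in half-years.
With n = 28: PMT = 50,000 / ([(1 − (1+r)^−n)/r]) = £2,426.26

£2,426.26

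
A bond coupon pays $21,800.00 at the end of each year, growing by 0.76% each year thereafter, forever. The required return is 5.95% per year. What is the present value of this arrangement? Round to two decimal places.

Periodic rate r = 0.0595 per year.
Growing perpetuity (Gordon): PV = PMT₁ / (r − g) = 21,800 / (r − 0.0076) = $420,038.54.

$420,038.54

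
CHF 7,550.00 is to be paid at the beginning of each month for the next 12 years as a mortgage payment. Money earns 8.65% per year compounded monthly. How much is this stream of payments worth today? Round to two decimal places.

This is an annuity due: 144 payments of CHF 7,550.00 at the beginning of each month.
Periodic rate r = 0.0865/12 per month; n is counted in months.
PV = PMT × [(1 − (1+r)^−n)/r] × (1+r) = 7,550 × [1 − (1+r)^−144] / r × (1+r) = CHF 679,932.05

CHF 679,932.05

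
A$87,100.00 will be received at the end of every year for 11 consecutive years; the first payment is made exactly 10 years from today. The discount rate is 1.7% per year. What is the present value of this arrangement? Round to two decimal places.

Ordinary annuity of 11 payments, first payment at period 10.
Periodic rate r = 0.017 per year.
The ordinary-annuity PV formula values the stream one period before the first payment (period 9); discount that back 9 periods:
PV₀ = 87,100 × [1 − (1+r)^−11] / r × (1+r)^−9 = A$745,098.04

A$745,098.04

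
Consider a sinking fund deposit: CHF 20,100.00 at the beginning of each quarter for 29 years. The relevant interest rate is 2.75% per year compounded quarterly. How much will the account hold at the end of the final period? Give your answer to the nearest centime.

CHF 3,573,502.12

This is an annuity due: 116 deposits of CHF 20,100.00 at the beginning of each quarter.
Periodic rate r = 0.0275/4 per quarter; n is counted in quarters.
FV = PMT × [((1+r)^n − 1)/r] × (1+r) = 20,100 × [(1+r)^116 − 1] / r × (1+r) = CHF 3,573,502.12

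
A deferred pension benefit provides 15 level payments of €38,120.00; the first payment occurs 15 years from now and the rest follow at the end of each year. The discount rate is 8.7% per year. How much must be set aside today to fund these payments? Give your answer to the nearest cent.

Ordinary annuity of 15 payments, first payment at period 15.
Periodic rate r = 0.087 per year.
The ordinary-annuity PV formula values the stream one period before the first payment (period 14); discount that back 14 periods:
PV₀ = 38,120 × [1 − (1+r)^−15] / r × (1+r)^−14 = €97,284.08

€97,284.08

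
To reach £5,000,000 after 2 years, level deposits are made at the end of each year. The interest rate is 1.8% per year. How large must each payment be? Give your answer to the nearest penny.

£2,477,700.69

Level ordinary annuity; solve FV = PMT × [((1+r)^n − 1)/r] for PMT.
Periodic rate r = 0.018 per year.
With n = 2: PMT = 5,000,000 / ([((1+r)^n − 1)/r]) = £2,477,700.69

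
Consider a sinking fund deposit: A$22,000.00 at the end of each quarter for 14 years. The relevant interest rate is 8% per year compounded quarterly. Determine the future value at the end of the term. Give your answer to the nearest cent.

This is an ordinary annuity: 56 deposits of A$22,000.00 at the end of each quarter.
Periodic rate r = 0.08/4 per quarter; n is counted in quarters.
FV = PMT × [((1+r)^n − 1)/r] = 22,000 × [(1+r)^56 − 1] / r = A$2,234,281.82

A$2,234,281.82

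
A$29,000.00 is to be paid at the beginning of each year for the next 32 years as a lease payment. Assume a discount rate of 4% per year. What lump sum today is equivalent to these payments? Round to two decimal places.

This is an annuity due: 32 payments of A$29,000.00 at the beginning of each year.
Periodic rate r = 0.04 per year.
PV = PMT × [(1 − (1+r)^−n)/r] × (1+r) = 29,000 × [1 − (1+r)^−32] / r × (1+r) = A$539,066.31

A$539,066.31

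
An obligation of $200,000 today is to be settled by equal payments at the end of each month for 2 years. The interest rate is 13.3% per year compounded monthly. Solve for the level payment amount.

$9,536.57

Level ordinary annuity; solve PV = PMT × [(1 − (1+r)^−n)/r] for PMT.
Periodic rate r = 0.133/12 per month; n is counted in months.
With n = 24: PMT = 200,000 / ([(1 − (1+r)^−n)/r]) = $9,536.57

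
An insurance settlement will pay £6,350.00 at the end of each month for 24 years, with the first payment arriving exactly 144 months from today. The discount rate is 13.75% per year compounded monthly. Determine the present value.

£104,580.95

Ordinary annuity of 288 payments, first payment at period 144.
Periodic rate r = 0.1375/12 per month; n is counted in months.
The ordinary-annuity PV formula values the stream one period before the first payment (period 143); discount that back 143 periods:
PV₀ = 6,350 × [1 − (1+r)^−288] / r × (1+r)^−143 = £104,580.95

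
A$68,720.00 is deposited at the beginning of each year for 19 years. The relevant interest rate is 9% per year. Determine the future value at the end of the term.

This is an annuity due: 19 deposits of A$68,720.00 at the beginning of each year.
Periodic rate r = 0.09 per year.
FV = PMT × [((1+r)^n − 1)/r] × (1+r) = 68,720 × [(1+r)^19 − 1] / r × (1+r) = A$3,447,003.42

A$3,447,003.42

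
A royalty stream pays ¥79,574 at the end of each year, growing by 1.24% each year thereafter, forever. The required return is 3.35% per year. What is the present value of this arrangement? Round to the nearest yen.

Periodic rate r = 0.0335 per year.
Growing perpetuity (Gordon): PV = PMT₁ / (r − g) = 79,574 / (r − 0.0124) = ¥3,771,280.

¥3,771,280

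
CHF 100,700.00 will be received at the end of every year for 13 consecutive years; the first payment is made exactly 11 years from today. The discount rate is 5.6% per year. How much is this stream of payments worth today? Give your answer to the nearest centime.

Ordinary annuity of 13 payments, first payment at period 11.
Periodic rate r = 0.056 per year.
The ordinary-annuity PV formula values the stream one period before the first payment (period 10); discount that back 10 periods:
PV₀ = 100,700 × [1 − (1+r)^−13] / r × (1+r)^−10 = CHF 529,266.47

CHF 529,266.47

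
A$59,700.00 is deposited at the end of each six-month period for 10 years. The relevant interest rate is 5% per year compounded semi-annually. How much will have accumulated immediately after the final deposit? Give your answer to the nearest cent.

This is an ordinary annuity: 20 deposits of A$59,700.00 at the end of each six-month period.
Periodic rate r = 0.05/2 per half-year; n is counted in half-years.
FV = PMT × [((1+r)^n − 1)/r] = 59,700 × [(1+r)^20 − 1] / r = A$1,525,016.06

A$1,525,016.06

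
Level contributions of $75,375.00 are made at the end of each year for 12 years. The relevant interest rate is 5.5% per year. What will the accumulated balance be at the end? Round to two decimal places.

This is an ordinary annuity: 12 deposits of $75,375.00 at the end of each year.
Periodic rate r = 0.055 per year.
FV = PMT × [((1+r)^n − 1)/r] = 75,375 × [(1+r)^12 − 1] / r = $1,235,063.90

$1,235,063.90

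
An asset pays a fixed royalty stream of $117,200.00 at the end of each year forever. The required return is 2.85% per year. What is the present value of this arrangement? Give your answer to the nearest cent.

$4,112,280.70

Periodic rate r = 0.0285 per year.
Level perpetuity: PV = PMT / r = 117,200 / (0.0285) = $4,112,280.70.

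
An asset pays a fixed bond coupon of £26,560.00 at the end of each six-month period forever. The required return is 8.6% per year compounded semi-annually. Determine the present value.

Periodic rate r = 0.086/2 per half-year.
Level perpetuity: PV = PMT / r = 26,560 / (0.086/2) = £617,674.42.

£617,674.42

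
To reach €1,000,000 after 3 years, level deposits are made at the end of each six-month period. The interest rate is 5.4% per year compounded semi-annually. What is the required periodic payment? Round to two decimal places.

Level ordinary annuity; solve FV = PMT × [((1+r)^n − 1)/r] for PMT.
Periodic rate r = 0.054/2 per half-year; n is counted in half-years.
With n = 6: PMT = 1,000,000 / ([((1+r)^n − 1)/r]) = €155,766.19

€155,766.19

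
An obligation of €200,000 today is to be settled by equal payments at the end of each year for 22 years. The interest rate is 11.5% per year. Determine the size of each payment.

Level ordinary annuity; solve PV = PMT × [(1 − (1+r)^−n)/r] for PMT.
Periodic rate r = 0.115 per year.
With n = 22: PMT = 200,000 / ([(1 − (1+r)^−n)/r]) = €25,307.85

€25,307.85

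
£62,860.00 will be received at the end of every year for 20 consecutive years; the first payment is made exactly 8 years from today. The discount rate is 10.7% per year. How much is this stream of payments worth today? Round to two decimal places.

£250,617.13

Ordinary annuity of 20 payments, first payment at period 8.
Periodic rate r = 0.107 per year.
The ordinary-annuity PV formula values the stream one period before the first payment (period 7); discount that back 7 periods:
PV₀ = 62,860 × [1 − (1+r)^−20] / r × (1+r)^−7 = £250,617.13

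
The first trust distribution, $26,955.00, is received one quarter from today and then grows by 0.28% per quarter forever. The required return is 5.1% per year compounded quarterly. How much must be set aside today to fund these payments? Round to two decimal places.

$2,709,045.23

Periodic rate r = 0.051/4 per quarter.
Growing perpetuity (Gordon): PV = PMT₁ / (r − g) = 26,955 / (r − 0.0028) = $2,709,045.23.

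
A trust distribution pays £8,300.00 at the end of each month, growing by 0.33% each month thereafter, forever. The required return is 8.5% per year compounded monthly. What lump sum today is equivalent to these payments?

Periodic rate r = 0.085/12 per month.
Growing perpetuity (Gordon): PV = PMT₁ / (r − g) = 8,300 / (r − 0.0033) = £2,193,832.60.

£2,193,832.60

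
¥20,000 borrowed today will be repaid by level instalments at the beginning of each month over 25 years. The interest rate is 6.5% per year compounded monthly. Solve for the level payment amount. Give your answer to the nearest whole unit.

¥134

Level annuity due; solve PV = PMT × [(1 − (1+r)^−n)/r] × (1+r) for PMT.
Periodic rate r = 0.065/12 per month; n is counted in months.
With n = 300: PMT = 20,000 / ([(1 − (1+r)^−n)/r] × (1+r)) = ¥134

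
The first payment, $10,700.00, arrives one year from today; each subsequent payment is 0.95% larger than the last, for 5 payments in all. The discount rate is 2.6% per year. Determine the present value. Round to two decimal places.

Periodic rate r = 0.026 per year.
Growing ordinary annuity: PV = PMT₁ × [1 − ((1+g)/(1+r))^n] / (r − g) = 10,700 × [1 − ((1+0.0095)/(1+r))^5] / (r − 0.0095) = $50,493.85.

$50,493.85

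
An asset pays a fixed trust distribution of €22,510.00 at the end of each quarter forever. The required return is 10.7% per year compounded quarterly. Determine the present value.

€841,495.33

Periodic rate r = 0.107/4 per quarter.
Level perpetuity: PV = PMT / r = 22,510 / (0.107/4) = €841,495.33.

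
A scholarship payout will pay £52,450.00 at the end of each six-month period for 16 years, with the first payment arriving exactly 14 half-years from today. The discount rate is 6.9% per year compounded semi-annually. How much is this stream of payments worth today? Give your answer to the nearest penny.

Ordinary annuity of 32 payments, first payment at period 14.
Periodic rate r = 0.069/2 per half-year; n is counted in half-years.
The ordinary-annuity PV formula values the stream one period before the first payment (period 13); discount that back 13 periods:
PV₀ = 52,450 × [1 − (1+r)^−32] / r × (1+r)^−13 = £647,794.47

£647,794.47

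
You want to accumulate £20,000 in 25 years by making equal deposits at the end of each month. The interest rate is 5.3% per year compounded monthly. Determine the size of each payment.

Level ordinary annuity; solve FV = PMT × [((1+r)^n − 1)/r] for PMT.
Periodic rate r = 0.053/12 per month; n is counted in months.
With n = 300: PMT = 20,000 / ([((1+r)^n − 1)/r]) = £32.11

£32.11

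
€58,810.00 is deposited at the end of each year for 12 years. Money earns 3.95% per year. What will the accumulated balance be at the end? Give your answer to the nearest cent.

€881,137.39

This is an ordinary annuity: 12 deposits of €58,810.00 at the end of each year.
Periodic rate r = 0.0395 per year.
FV = PMT × [((1+r)^n − 1)/r] = 58,810 × [(1+r)^12 − 1] / r = €881,137.39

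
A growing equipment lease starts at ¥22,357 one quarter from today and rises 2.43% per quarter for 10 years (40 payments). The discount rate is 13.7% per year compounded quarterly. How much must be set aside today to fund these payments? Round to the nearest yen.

Periodic rate r = 0.137/4 per quarter; n is counted in quarters.
Growing ordinary annuity: PV = PMT₁ × [1 − ((1+g)/(1+r))^n] / (r − g) = 22,357 × [1 − ((1+0.0243)/(1+r))^40] / (r − 0.0243) = ¥720,578.

¥720,578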